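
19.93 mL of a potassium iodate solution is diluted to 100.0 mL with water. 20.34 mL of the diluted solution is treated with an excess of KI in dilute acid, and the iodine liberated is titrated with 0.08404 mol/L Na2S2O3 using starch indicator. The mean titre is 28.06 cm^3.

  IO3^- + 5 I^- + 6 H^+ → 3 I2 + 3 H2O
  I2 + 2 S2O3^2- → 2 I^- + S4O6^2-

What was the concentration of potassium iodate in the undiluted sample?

0.09695 mol/L

n(S2O3^2-) = 0.02806 × 0.08404 = 2.358 × 10^-3 mol
n(I2) = n(S2O3^2-)/2 = 1.179 × 10^-3 mol
From the 1:3 ratio, n(IO3^-) in the aliquot = 1/3 × 1.179 × 10^-3 = 3.930 × 10^-4 mol
[IO3^-]_dilute = 3.930 × 10^-4 / 0.02034 = 0.01932 mol/L
[IO3^-]_original = 0.01932 × 100.0/19.93 = 0.09695 mol/L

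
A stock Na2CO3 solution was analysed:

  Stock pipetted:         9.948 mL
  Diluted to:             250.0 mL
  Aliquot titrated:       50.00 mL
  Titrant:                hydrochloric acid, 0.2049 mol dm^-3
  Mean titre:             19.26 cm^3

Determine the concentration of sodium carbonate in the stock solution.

0.9918 mol/L

Na2CO3 + 2 HCl → 2 NaCl + H2O + CO2
n(HCl) = 0.01926 × 0.2049 = 3.946 × 10^-3 mol
From the 1:2 ratio, n(Na2CO3) in the aliquot = 1/2 × 3.946 × 10^-3 = 1.973 × 10^-3 mol
[Na2CO3]_dilute = 1.973 × 10^-3 / 0.05000 = 0.03946 mol/L
Dilution factor = 250.0 / 9.948 = 25.13
[Na2CO3]_stock = 0.03946 × 25.13 = 0.9918 mol/L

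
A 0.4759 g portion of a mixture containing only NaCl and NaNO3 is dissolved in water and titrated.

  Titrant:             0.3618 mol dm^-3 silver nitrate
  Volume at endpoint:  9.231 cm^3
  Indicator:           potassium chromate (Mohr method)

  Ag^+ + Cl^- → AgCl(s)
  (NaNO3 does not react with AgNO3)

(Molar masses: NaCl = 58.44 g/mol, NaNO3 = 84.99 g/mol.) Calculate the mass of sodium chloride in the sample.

0.1952 g

n(AgNO3) = 0.009231 × 0.3618 = 3.340 × 10^-3 mol
Let x = n(NaCl), y = n(NaNO3).
Titrant: 1x = 3.340 × 10^-3;  mass: 58.44x + 84.99y = 0.4759
Solving, x = 3.340 × 10^-3 mol, y = 3.303 × 10^-3 mol
mass of NaCl = 3.340 × 10^-3 × 58.44 = 0.1952 g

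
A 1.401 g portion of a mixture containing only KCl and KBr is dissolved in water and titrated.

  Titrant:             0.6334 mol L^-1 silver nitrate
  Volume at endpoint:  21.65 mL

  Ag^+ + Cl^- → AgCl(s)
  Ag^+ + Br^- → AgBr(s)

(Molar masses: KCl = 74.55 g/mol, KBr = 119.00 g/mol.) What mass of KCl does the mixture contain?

n(AgNO3) = 0.02165 × 0.6334 = 0.01371 mol
Let x = n(KCl), y = n(KBr).
Titrant: 1x + 1y = 0.01371;  mass: 74.55x + 119.00y = 1.401
Solving, x = 5.194 × 10^-3 mol, y = 8.519 × 10^-3 mol
mass of KCl = 5.194 × 10^-3 × 74.55 = 0.3872 g

0.3872 g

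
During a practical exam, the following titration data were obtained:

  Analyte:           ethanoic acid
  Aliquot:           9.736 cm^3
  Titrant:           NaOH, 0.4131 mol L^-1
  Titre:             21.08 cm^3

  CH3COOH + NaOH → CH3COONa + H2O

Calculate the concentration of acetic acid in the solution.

0.8944 mol/L

n(NaOH) = 0.02108 L × 0.4131 mol/L = 8.708 × 10^-3 mol
n(CH3COOH) = 8.708 × 10^-3 mol (1:1 mole ratio)
[CH3COOH] = 8.708 × 10^-3 mol / 0.009736 L = 0.8944 mol/L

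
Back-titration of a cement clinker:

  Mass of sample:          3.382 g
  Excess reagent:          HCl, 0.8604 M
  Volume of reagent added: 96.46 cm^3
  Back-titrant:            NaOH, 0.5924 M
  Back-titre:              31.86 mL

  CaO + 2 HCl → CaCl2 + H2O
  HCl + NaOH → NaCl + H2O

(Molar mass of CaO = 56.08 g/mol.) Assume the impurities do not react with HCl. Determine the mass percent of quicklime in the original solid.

53.16 %

n(HCl) added = 0.09646 × 0.8604 = 0.08299 mol
n(NaOH) used in back-titration = 0.03186 × 0.5924 = 0.01887 mol
n(HCl) left over = 0.01887 mol (1:1 ratio)
n(HCl) consumed by analyte = 0.08299 − 0.01887 = 0.06412 mol
From the 1:2 ratio, n(CaO) = 1/2 × 0.06412 = 0.03206 mol
mass of CaO = 0.03206 × 56.08 = 1.798 g
% CaO = 1.798 / 3.382 × 100 = 53.16 %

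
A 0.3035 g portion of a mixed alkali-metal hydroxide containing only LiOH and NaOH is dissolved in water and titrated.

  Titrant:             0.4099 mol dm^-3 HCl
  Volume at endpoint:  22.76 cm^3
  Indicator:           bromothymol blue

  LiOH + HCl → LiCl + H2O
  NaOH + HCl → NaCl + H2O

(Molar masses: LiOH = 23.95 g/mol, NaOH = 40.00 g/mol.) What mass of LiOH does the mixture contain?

0.1040 g

n(HCl) = 0.02276 × 0.4099 = 9.329 × 10^-3 mol
Let x = n(LiOH), y = n(NaOH).
Titrant: 1x + 1y = 9.329 × 10^-3;  mass: 23.95x + 40.00y = 0.3035
Solving, x = 4.341 × 10^-3 mol, y = 4.988 × 10^-3 mol
mass of LiOH = 4.341 × 10^-3 × 23.95 = 0.1040 g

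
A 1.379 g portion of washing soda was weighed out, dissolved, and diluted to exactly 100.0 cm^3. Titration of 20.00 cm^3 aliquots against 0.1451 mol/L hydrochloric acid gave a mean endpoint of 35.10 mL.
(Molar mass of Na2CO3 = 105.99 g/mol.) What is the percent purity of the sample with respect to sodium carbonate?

97.86 %

Na2CO3 + 2 HCl → 2 NaCl + H2O + CO2
n(HCl) per titration = 0.03510 × 0.1451 = 5.093 × 10^-3 mol
From the 1:2 ratio, n(Na2CO3) in each aliquot = 1/2 × 5.093 × 10^-3 = 2.547 × 10^-3 mol
n(Na2CO3) in the whole flask = 2.547 × 10^-3 × 100.0/20.00 = 0.01273 mol
mass of Na2CO3 = 0.01273 × 105.99 = 1.350 g
% Na2CO3 = 1.350 / 1.379 × 100 = 97.86 %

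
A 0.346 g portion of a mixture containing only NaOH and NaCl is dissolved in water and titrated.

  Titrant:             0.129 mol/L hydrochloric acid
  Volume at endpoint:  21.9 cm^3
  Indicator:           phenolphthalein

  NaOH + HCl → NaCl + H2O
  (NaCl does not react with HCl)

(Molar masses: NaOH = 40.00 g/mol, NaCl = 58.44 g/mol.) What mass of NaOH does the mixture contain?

0.113 g

n(HCl) = 0.0219 × 0.129 = 2.83 × 10^-3 mol
Let x = n(NaOH), y = n(NaCl).
Titrant: 1x = 2.83 × 10^-3;  mass: 40.00x + 58.44y = 0.346
Solving, x = 2.83 × 10^-3 mol, y = 3.99 × 10^-3 mol
mass of NaOH = 2.83 × 10^-3 × 40.00 = 0.113 g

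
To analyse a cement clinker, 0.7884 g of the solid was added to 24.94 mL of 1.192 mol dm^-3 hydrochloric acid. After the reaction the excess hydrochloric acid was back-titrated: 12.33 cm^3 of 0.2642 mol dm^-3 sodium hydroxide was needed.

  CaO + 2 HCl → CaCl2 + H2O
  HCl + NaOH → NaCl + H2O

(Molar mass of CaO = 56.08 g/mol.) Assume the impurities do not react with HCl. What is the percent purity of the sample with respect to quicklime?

94.15 %

n(HCl) added = 0.02494 × 1.192 = 0.02973 mol
n(NaOH) used in back-titration = 0.01233 × 0.2642 = 3.258 × 10^-3 mol
n(HCl) left over = 3.258 × 10^-3 mol (1:1 ratio)
n(HCl) consumed by analyte = 0.02973 − 3.258 × 10^-3 = 0.02647 mol
From the 1:2 ratio, n(CaO) = 1/2 × 0.02647 = 0.01324 mol
mass of CaO = 0.01324 × 56.08 = 0.7422 g
% CaO = 0.7422 / 0.7884 × 100 = 94.15 %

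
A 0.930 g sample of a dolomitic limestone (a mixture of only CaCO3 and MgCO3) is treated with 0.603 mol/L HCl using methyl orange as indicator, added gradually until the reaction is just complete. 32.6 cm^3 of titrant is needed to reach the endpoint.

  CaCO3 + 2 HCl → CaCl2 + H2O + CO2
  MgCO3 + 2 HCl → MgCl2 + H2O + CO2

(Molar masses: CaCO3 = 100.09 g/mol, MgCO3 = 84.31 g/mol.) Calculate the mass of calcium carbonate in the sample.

0.643 g

n(HCl) = 0.0326 × 0.603 = 0.0197 mol
Let x = n(CaCO3), y = n(MgCO3).
Titrant: 2x + 2y = 0.0197;  mass: 100.09x + 84.31y = 0.930
Solving, x = 6.42 × 10^-3 mol, y = 3.41 × 10^-3 mol
mass of CaCO3 = 6.42 × 10^-3 × 100.09 = 0.643 g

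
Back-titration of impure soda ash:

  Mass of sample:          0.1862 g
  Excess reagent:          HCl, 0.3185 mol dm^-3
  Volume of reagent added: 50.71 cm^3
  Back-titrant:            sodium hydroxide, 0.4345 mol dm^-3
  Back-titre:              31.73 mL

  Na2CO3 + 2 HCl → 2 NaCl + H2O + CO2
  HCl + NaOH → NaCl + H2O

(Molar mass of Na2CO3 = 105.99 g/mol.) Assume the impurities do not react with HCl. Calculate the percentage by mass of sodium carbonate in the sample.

n(HCl) added = 0.05071 × 0.3185 = 0.01615 mol
n(NaOH) used in back-titration = 0.03173 × 0.4345 = 0.01379 mol
n(HCl) left over = 0.01379 mol (1:1 ratio)
n(HCl) consumed by analyte = 0.01615 − 0.01379 = 2.364 × 10^-3 mol
From the 1:2 ratio, n(Na2CO3) = 1/2 × 2.364 × 10^-3 = 1.182 × 10^-3 mol
mass of Na2CO3 = 1.182 × 10^-3 × 105.99 = 0.1253 g
% Na2CO3 = 0.1253 / 0.1862 × 100 = 67.30 %

67.30 %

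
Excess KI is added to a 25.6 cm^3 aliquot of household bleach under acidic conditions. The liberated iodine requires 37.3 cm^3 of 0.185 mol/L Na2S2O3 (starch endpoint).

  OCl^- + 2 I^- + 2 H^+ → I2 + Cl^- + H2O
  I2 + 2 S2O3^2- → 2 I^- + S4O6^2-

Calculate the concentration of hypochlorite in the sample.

0.135 mol/L

n(S2O3^2-) = 0.0373 × 0.185 = 6.90 × 10^-3 mol
n(I2) = n(S2O3^2-)/2 = 3.45 × 10^-3 mol
n(OCl^-) in the aliquot = 3.45 × 10^-3 mol (1:1 ratio)
[OCl^-] = 3.45 × 10^-3 / 0.0256 = 0.135 mol/L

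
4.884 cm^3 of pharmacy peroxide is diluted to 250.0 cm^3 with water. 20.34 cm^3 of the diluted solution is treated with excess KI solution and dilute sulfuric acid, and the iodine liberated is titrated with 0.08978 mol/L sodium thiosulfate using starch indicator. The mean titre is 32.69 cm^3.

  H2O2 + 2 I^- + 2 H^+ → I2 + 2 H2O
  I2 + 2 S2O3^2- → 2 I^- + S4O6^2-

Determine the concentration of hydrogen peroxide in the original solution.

3.693 mol/L

n(S2O3^2-) = 0.03269 × 0.08978 = 2.935 × 10^-3 mol
n(I2) = n(S2O3^2-)/2 = 1.467 × 10^-3 mol
n(H2O2) in the aliquot = 1.467 × 10^-3 mol (1:1 ratio)
[H2O2]_dilute = 1.467 × 10^-3 / 0.02034 = 0.07215 mol/L
[H2O2]_original = 0.07215 × 250.0/4.884 = 3.693 mol/L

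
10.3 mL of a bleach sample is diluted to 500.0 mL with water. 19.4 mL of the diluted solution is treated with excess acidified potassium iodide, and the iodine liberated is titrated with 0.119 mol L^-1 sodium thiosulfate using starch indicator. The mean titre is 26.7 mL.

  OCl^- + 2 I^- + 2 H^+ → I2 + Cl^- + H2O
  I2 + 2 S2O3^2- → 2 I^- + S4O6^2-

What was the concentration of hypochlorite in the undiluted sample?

n(S2O3^2-) = 0.0267 × 0.119 = 3.18 × 10^-3 mol
n(I2) = n(S2O3^2-)/2 = 1.59 × 10^-3 mol
n(OCl^-) in the aliquot = 1.59 × 10^-3 mol (1:1 ratio)
[OCl^-]_dilute = 1.59 × 10^-3 / 0.0194 = 0.0819 mol/L
[OCl^-]_original = 0.0819 × 500.0/10.3 = 3.98 mol/L

3.98 mol/L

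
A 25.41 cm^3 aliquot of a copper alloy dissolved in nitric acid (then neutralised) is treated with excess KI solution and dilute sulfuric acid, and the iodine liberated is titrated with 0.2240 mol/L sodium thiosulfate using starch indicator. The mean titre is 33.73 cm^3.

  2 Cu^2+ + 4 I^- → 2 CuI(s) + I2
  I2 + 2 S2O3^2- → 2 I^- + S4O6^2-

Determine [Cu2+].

n(S2O3^2-) = 0.03373 × 0.2240 = 7.556 × 10^-3 mol
n(I2) = n(S2O3^2-)/2 = 3.778 × 10^-3 mol
From the 2:1 ratio, n(Cu2+) in the aliquot = 2/1 × 3.778 × 10^-3 = 7.556 × 10^-3 mol
[Cu2+] = 7.556 × 10^-3 / 0.02541 = 0.2973 mol/L

0.2973 mol/L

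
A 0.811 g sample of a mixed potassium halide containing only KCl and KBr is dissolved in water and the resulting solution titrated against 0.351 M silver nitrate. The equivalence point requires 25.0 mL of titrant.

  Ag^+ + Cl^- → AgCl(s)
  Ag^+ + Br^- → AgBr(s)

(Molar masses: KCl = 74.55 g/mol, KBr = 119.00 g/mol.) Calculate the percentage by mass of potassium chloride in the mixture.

n(AgNO3) = 0.0250 × 0.351 = 8.77 × 10^-3 mol
Let x = n(KCl), y = n(KBr).
Titrant: 1x + 1y = 8.77 × 10^-3;  mass: 74.55x + 119.00y = 0.811
Solving, x = 5.25 × 10^-3 mol, y = 3.53 × 10^-3 mol
mass of KCl = 5.25 × 10^-3 × 74.55 = 0.391 g
% KCl = 0.391 / 0.811 × 100 = 48.2 %

48.2 %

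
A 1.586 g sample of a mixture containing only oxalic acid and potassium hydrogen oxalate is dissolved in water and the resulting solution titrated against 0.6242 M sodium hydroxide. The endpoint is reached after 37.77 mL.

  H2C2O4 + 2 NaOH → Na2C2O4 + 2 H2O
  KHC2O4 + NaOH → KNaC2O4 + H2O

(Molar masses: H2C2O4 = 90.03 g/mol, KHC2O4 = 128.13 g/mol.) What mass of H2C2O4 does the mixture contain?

n(NaOH) = 0.03777 × 0.6242 = 0.02358 mol
Let x = n(H2C2O4), y = n(KHC2O4).
Titrant: 2x + 1y = 0.02358;  mass: 90.03x + 128.13y = 1.586
Solving, x = 8.631 × 10^-3 mol, y = 6.313 × 10^-3 mol
mass of H2C2O4 = 8.631 × 10^-3 × 90.03 = 0.7771 g

0.7771 g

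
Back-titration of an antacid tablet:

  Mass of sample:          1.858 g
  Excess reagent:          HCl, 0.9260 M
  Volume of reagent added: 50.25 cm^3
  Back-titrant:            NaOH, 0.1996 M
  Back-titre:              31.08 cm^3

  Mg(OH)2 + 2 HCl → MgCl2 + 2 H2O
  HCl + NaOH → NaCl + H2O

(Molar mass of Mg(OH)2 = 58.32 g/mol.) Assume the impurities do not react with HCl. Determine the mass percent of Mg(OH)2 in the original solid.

63.29 %

n(HCl) added = 0.05025 × 0.9260 = 0.04653 mol
n(NaOH) used in back-titration = 0.03108 × 0.1996 = 6.204 × 10^-3 mol
n(HCl) left over = 6.204 × 10^-3 mol (1:1 ratio)
n(HCl) consumed by analyte = 0.04653 − 6.204 × 10^-3 = 0.04033 mol
From the 1:2 ratio, n(Mg(OH)2) = 1/2 × 0.04033 = 0.02016 mol
mass of Mg(OH)2 = 0.02016 × 58.32 = 1.176 g
% Mg(OH)2 = 1.176 / 1.858 × 100 = 63.29 %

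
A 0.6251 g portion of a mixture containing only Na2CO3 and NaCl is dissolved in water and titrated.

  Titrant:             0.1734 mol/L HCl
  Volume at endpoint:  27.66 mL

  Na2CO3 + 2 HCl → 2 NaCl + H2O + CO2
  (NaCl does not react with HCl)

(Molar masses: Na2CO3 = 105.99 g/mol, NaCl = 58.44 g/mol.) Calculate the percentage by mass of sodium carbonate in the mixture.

40.66 %

n(HCl) = 0.02766 × 0.1734 = 4.796 × 10^-3 mol
Let x = n(Na2CO3), y = n(NaCl).
Titrant: 2x = 4.796 × 10^-3;  mass: 105.99x + 58.44y = 0.6251
Solving, x = 2.398 × 10^-3 mol, y = 6.347 × 10^-3 mol
mass of Na2CO3 = 2.398 × 10^-3 × 105.99 = 0.2542 g
% Na2CO3 = 0.2542 / 0.6251 × 100 = 40.66 %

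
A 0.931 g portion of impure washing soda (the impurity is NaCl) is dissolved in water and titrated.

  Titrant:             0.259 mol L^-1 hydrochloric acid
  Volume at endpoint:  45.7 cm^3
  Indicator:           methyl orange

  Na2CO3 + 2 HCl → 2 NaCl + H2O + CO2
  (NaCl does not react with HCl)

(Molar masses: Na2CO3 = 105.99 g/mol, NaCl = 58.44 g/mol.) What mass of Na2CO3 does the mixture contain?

n(HCl) = 0.0457 × 0.259 = 0.0118 mol
Let x = n(Na2CO3), y = n(NaCl).
Titrant: 2x = 0.0118;  mass: 105.99x + 58.44y = 0.931
Solving, x = 5.92 × 10^-3 mol, y = 5.20 × 10^-3 mol
mass of Na2CO3 = 5.92 × 10^-3 × 105.99 = 0.627 g

0.627 g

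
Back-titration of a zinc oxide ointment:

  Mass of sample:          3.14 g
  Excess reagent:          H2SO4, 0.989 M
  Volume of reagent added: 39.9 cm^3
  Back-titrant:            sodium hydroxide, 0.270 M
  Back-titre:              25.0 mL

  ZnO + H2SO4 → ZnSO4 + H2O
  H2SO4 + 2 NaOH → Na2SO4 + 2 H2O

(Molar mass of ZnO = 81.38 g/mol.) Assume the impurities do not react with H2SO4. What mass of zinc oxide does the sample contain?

n(H2SO4) added = 0.0399 × 0.989 = 0.0395 mol
n(NaOH) used in back-titration = 0.0250 × 0.270 = 6.75 × 10^-3 mol
From the 1:2 ratio, n(H2SO4) left over = 1/2 × 6.75 × 10^-3 = 3.38 × 10^-3 mol
n(H2SO4) consumed by analyte = 0.0395 − 3.38 × 10^-3 = 0.0361 mol
n(ZnO) = 0.0361 mol (1:1 ratio)
mass of ZnO = 0.0361 × 81.38 = 2.94 g

2.94 g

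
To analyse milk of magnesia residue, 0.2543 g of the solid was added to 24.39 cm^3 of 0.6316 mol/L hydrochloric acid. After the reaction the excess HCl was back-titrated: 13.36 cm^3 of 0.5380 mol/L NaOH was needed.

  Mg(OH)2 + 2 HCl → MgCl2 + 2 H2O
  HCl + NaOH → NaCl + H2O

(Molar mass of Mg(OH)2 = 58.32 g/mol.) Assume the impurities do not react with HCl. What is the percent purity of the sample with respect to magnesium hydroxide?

n(HCl) added = 0.02439 × 0.6316 = 0.01540 mol
n(NaOH) used in back-titration = 0.01336 × 0.5380 = 7.188 × 10^-3 mol
n(HCl) left over = 7.188 × 10^-3 mol (1:1 ratio)
n(HCl) consumed by analyte = 0.01540 − 7.188 × 10^-3 = 8.217 × 10^-3 mol
From the 1:2 ratio, n(Mg(OH)2) = 1/2 × 8.217 × 10^-3 = 4.109 × 10^-3 mol
mass of Mg(OH)2 = 4.109 × 10^-3 × 58.32 = 0.2396 g
% Mg(OH)2 = 0.2396 / 0.2543 × 100 = 94.22 %

94.22 %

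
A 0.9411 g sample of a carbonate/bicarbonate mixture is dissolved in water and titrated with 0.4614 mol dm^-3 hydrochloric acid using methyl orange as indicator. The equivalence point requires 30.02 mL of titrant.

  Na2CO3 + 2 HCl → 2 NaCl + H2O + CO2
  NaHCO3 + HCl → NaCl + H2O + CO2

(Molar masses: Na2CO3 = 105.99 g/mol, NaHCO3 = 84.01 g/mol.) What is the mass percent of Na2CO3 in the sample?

n(HCl) = 0.03002 × 0.4614 = 0.01385 mol
Let x = n(Na2CO3), y = n(NaHCO3).
Titrant: 2x + 1y = 0.01385;  mass: 105.99x + 84.01y = 0.9411
Solving, x = 3.588 × 10^-3 mol, y = 6.676 × 10^-3 mol
mass of Na2CO3 = 3.588 × 10^-3 × 105.99 = 0.3803 g
% Na2CO3 = 0.3803 / 0.9411 × 100 = 40.41 %

40.41 %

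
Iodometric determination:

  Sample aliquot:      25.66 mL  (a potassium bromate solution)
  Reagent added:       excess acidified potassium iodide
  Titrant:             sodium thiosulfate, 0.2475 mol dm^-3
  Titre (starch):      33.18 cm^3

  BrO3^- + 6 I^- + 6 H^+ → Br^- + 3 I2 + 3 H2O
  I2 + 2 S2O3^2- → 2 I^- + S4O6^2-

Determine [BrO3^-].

n(S2O3^2-) = 0.03318 × 0.2475 = 8.212 × 10^-3 mol
n(I2) = n(S2O3^2-)/2 = 4.106 × 10^-3 mol
From the 1:3 ratio, n(BrO3^-) in the aliquot = 1/3 × 4.106 × 10^-3 = 1.369 × 10^-3 mol
[BrO3^-] = 1.369 × 10^-3 / 0.02566 = 0.05334 mol/L

0.05334 mol/L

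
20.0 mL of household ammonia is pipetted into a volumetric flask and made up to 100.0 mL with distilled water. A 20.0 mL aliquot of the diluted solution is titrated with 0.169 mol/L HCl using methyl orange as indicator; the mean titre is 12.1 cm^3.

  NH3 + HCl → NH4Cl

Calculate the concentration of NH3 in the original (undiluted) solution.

0.511 mol/L

n(HCl) = 0.0121 × 0.169 = 2.04 × 10^-3 mol
n(NH3) in the aliquot = 2.04 × 10^-3 mol (1:1 ratio)
[NH3]_dilute = 2.04 × 10^-3 / 0.0200 = 0.102 mol/L
Dilution factor = 100.0 / 20.0 = 5.000
[NH3]_stock = 0.102 × 5.000 = 0.511 mol/L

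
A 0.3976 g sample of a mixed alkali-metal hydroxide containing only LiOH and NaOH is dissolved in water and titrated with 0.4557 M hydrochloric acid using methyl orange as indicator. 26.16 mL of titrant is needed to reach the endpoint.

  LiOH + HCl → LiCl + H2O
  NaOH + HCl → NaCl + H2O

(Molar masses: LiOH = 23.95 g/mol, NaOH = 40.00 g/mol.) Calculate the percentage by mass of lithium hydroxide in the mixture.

n(HCl) = 0.02616 × 0.4557 = 0.01192 mol
Let x = n(LiOH), y = n(NaOH).
Titrant: 1x + 1y = 0.01192;  mass: 23.95x + 40.00y = 0.3976
Solving, x = 4.937 × 10^-3 mol, y = 6.984 × 10^-3 mol
mass of LiOH = 4.937 × 10^-3 × 23.95 = 0.1182 g
% LiOH = 0.1182 / 0.3976 × 100 = 29.74 %

29.74 %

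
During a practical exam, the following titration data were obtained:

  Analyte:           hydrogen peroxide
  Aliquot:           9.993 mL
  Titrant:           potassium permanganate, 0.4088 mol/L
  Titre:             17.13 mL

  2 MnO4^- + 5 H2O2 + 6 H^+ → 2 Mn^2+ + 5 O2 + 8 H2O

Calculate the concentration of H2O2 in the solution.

1.752 mol/L

n(KMnO4) = 0.01713 L × 0.4088 mol/L = 7.003 × 10^-3 mol
From the 5:2 mole ratio, n(H2O2) = 5/2 × 7.003 × 10^-3 = 0.01751 mol
[H2O2] = 0.01751 mol / 0.009993 L = 1.752 mol/L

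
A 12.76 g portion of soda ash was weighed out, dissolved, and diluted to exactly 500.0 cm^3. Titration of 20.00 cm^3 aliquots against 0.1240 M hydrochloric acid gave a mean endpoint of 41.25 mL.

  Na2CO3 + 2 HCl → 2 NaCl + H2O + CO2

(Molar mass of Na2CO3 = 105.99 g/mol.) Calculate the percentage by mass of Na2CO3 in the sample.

n(HCl) per titration = 0.04125 × 0.1240 = 5.115 × 10^-3 mol
From the 1:2 ratio, n(Na2CO3) in each aliquot = 1/2 × 5.115 × 10^-3 = 2.558 × 10^-3 mol
n(Na2CO3) in the whole flask = 2.558 × 10^-3 × 500.0/20.00 = 0.06394 mol
mass of Na2CO3 = 0.06394 × 105.99 = 6.777 g
% Na2CO3 = 6.777 / 12.76 × 100 = 53.11 %

53.11 %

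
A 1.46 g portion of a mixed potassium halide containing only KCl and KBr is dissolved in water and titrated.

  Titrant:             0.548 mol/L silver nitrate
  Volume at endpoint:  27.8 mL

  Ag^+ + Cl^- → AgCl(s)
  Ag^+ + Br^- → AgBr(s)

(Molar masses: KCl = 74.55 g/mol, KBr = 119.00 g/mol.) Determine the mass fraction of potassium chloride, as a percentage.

n(AgNO3) = 0.0278 × 0.548 = 0.0152 mol
Let x = n(KCl), y = n(KBr).
Titrant: 1x + 1y = 0.0152;  mass: 74.55x + 119.00y = 1.46
Solving, x = 7.94 × 10^-3 mol, y = 7.30 × 10^-3 mol
mass of KCl = 7.94 × 10^-3 × 74.55 = 0.592 g
% KCl = 0.592 / 1.46 × 100 = 40.5 %

40.5 %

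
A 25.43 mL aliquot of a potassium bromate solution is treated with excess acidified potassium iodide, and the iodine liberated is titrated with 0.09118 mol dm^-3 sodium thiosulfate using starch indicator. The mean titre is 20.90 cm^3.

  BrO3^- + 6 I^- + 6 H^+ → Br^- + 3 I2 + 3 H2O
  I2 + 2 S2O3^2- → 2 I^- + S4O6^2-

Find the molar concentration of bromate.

0.01249 mol/L

n(S2O3^2-) = 0.02090 × 0.09118 = 1.906 × 10^-3 mol
n(I2) = n(S2O3^2-)/2 = 9.528 × 10^-4 mol
From the 1:3 ratio, n(BrO3^-) in the aliquot = 1/3 × 9.528 × 10^-4 = 3.176 × 10^-4 mol
[BrO3^-] = 3.176 × 10^-4 / 0.02543 = 0.01249 mol/L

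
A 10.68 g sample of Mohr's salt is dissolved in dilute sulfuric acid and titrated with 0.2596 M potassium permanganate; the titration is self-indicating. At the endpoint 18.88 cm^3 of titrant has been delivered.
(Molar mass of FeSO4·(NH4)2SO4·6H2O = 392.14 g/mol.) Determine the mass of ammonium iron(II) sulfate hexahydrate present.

9.610 g

MnO4^- + 5 Fe^2+ + 8 H^+ → Mn^2+ + 5 Fe^3+ + 4 H2O
n(KMnO4) = 0.01888 L × 0.2596 mol/L = 4.901 × 10^-3 mol
From the 5:1 ratio, n(FeSO4·(NH4)2SO4·6H2O) = 5/1 × 4.901 × 10^-3 = 0.02451 mol
mass of FeSO4·(NH4)2SO4·6H2O = 0.02451 × 392.14 g/mol = 9.610 g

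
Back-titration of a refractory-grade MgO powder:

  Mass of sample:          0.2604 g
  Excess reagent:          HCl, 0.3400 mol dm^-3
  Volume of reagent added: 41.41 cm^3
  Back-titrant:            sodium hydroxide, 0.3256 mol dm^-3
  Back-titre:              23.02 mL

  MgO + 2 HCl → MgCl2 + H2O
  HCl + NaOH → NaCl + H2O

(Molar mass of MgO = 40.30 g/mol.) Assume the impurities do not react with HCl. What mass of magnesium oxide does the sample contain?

n(HCl) added = 0.04141 × 0.3400 = 0.01408 mol
n(NaOH) used in back-titration = 0.02302 × 0.3256 = 7.495 × 10^-3 mol
n(HCl) left over = 7.495 × 10^-3 mol (1:1 ratio)
n(HCl) consumed by analyte = 0.01408 − 7.495 × 10^-3 = 6.584 × 10^-3 mol
From the 1:2 ratio, n(MgO) = 1/2 × 6.584 × 10^-3 = 3.292 × 10^-3 mol
mass of MgO = 3.292 × 10^-3 × 40.30 = 0.1327 g

0.1327 g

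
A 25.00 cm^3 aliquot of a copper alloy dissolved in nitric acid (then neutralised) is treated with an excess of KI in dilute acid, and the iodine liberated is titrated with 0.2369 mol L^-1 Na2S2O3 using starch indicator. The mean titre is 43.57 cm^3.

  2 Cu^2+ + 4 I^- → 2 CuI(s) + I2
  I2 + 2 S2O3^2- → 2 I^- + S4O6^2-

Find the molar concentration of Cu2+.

0.4129 mol/L

n(S2O3^2-) = 0.04357 × 0.2369 = 0.01032 mol
n(I2) = n(S2O3^2-)/2 = 5.161 × 10^-3 mol
From the 2:1 ratio, n(Cu2+) in the aliquot = 2/1 × 5.161 × 10^-3 = 0.01032 mol
[Cu2+] = 0.01032 / 0.02500 = 0.4129 mol/L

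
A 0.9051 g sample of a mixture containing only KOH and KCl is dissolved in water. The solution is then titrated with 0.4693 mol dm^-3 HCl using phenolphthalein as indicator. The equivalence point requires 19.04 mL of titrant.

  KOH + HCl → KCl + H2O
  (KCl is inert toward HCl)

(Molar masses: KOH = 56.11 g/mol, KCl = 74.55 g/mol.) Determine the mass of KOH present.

n(HCl) = 0.01904 × 0.4693 = 8.935 × 10^-3 mol
Let x = n(KOH), y = n(KCl).
Titrant: 1x = 8.935 × 10^-3;  mass: 56.11x + 74.55y = 0.9051
Solving, x = 8.935 × 10^-3 mol, y = 5.416 × 10^-3 mol
mass of KOH = 8.935 × 10^-3 × 56.11 = 0.5014 g

0.5014 g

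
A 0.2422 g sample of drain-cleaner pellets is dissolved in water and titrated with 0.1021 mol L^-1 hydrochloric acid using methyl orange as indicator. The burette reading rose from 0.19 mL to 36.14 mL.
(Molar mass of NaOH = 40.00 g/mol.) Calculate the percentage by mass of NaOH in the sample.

NaOH + HCl → NaCl + H2O
n(HCl) = 0.03595 L × 0.1021 mol/L = 3.670 × 10^-3 mol
n(NaOH) = 3.670 × 10^-3 mol (1:1 ratio)
mass of NaOH = 3.670 × 10^-3 × 40.00 g/mol = 0.1468 g
% NaOH = 0.1468 / 0.2422 × 100 = 60.62 %

60.62 %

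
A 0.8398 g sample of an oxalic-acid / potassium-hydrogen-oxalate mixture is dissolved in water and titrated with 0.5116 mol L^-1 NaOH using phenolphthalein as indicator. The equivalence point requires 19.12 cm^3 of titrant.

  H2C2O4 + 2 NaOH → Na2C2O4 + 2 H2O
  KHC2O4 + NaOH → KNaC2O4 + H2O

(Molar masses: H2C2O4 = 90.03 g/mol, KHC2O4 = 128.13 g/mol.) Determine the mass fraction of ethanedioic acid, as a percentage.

26.67 %

n(NaOH) = 0.01912 × 0.5116 = 9.782 × 10^-3 mol
Let x = n(H2C2O4), y = n(KHC2O4).
Titrant: 2x + 1y = 9.782 × 10^-3;  mass: 90.03x + 128.13y = 0.8398
Solving, x = 2.488 × 10^-3 mol, y = 4.806 × 10^-3 mol
mass of H2C2O4 = 2.488 × 10^-3 × 90.03 = 0.2240 g
% H2C2O4 = 0.2240 / 0.8398 × 100 = 26.67 %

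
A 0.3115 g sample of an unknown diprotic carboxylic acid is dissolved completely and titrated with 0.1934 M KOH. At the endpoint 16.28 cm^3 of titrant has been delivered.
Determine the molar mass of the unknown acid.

197.9 g/mol

n(KOH) = 0.01628 L × 0.1934 mol/L = 3.149 × 10^-3 mol
From the 1:2 ratio, n(H2A) = 1/2 × 3.149 × 10^-3 = 1.574 × 10^-3 mol
M = m / n = 0.3115 g / 1.574 × 10^-3 mol = 197.9 g/mol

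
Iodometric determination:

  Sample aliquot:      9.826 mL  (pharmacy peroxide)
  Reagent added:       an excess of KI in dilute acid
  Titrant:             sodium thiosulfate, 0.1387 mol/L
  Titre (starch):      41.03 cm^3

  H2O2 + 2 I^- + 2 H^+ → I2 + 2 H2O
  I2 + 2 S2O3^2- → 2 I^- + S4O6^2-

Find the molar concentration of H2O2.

n(S2O3^2-) = 0.04103 × 0.1387 = 5.691 × 10^-3 mol
n(I2) = n(S2O3^2-)/2 = 2.845 × 10^-3 mol
n(H2O2) in the aliquot = 2.845 × 10^-3 mol (1:1 ratio)
[H2O2] = 2.845 × 10^-3 / 0.009826 = 0.2896 mol/L

0.2896 mol/L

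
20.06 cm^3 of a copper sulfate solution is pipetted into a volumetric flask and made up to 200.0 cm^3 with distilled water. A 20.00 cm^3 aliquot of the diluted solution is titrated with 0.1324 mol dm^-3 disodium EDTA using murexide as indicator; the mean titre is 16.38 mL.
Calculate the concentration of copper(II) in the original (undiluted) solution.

1.081 mol/L

Cu^2+ + EDTA^4- → [Cu(EDTA)]^2-
n(EDTA) = 0.01638 × 0.1324 = 2.169 × 10^-3 mol
n(Cu2+) in the aliquot = 2.169 × 10^-3 mol (1:1 ratio)
[Cu2+]_dilute = 2.169 × 10^-3 / 0.02000 = 0.1084 mol/L
Dilution factor = 200.0 / 20.06 = 9.970
[Cu2+]_stock = 0.1084 × 9.970 = 1.081 mol/L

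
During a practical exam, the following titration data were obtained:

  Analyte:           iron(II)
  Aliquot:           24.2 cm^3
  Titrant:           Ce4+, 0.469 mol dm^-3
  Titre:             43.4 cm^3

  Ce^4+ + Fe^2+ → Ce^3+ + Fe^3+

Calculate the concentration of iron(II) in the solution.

0.841 mol/L

n(Ce4+) = 0.0434 L × 0.469 mol/L = 0.0204 mol
n(Fe2+) = 0.0204 mol (1:1 mole ratio)
[Fe2+] = 0.0204 mol / 0.0242 L = 0.841 mol/L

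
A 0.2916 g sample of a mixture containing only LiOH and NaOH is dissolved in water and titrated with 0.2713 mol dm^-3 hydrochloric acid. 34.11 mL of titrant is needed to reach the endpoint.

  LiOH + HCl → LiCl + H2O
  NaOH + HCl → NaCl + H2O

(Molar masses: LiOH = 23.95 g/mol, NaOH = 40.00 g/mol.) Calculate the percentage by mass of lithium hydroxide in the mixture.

40.20 %

n(HCl) = 0.03411 × 0.2713 = 9.254 × 10^-3 mol
Let x = n(LiOH), y = n(NaOH).
Titrant: 1x + 1y = 9.254 × 10^-3;  mass: 23.95x + 40.00y = 0.2916
Solving, x = 4.895 × 10^-3 mol, y = 4.359 × 10^-3 mol
mass of LiOH = 4.895 × 10^-3 × 23.95 = 0.1172 g
% LiOH = 0.1172 / 0.2916 × 100 = 40.20 %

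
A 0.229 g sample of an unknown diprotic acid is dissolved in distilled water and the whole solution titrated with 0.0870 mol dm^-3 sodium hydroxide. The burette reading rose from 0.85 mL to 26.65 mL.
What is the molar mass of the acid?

n(NaOH) = 0.0258 L × 0.0870 mol/L = 2.24 × 10^-3 mol
From the 1:2 ratio, n(H2A) = 1/2 × 2.24 × 10^-3 = 1.12 × 10^-3 mol
M = m / n = 0.229 g / 1.12 × 10^-3 mol = 204 g/mol

204 g/mol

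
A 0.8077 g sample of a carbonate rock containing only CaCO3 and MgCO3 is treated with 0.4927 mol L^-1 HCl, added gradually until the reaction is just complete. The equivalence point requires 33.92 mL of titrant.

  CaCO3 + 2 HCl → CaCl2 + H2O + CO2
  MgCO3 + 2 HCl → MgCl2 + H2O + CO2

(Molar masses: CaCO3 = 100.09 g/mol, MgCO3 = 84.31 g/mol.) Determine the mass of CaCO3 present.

n(HCl) = 0.03392 × 0.4927 = 0.01671 mol
Let x = n(CaCO3), y = n(MgCO3).
Titrant: 2x + 2y = 0.01671;  mass: 100.09x + 84.31y = 0.8077
Solving, x = 6.539 × 10^-3 mol, y = 1.817 × 10^-3 mol
mass of CaCO3 = 6.539 × 10^-3 × 100.09 = 0.6545 g

0.6545 g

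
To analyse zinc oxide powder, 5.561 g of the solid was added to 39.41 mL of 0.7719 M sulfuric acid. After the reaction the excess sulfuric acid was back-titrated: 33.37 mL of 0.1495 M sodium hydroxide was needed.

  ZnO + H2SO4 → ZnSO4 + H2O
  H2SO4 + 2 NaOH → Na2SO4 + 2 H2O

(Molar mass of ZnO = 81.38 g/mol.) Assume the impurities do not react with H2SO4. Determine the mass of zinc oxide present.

n(H2SO4) added = 0.03941 × 0.7719 = 0.03042 mol
n(NaOH) used in back-titration = 0.03337 × 0.1495 = 4.989 × 10^-3 mol
From the 1:2 ratio, n(H2SO4) left over = 1/2 × 4.989 × 10^-3 = 2.494 × 10^-3 mol
n(H2SO4) consumed by analyte = 0.03042 − 2.494 × 10^-3 = 0.02793 mol
n(ZnO) = 0.02793 mol (1:1 ratio)
mass of ZnO = 0.02793 × 81.38 = 2.273 g

2.273 g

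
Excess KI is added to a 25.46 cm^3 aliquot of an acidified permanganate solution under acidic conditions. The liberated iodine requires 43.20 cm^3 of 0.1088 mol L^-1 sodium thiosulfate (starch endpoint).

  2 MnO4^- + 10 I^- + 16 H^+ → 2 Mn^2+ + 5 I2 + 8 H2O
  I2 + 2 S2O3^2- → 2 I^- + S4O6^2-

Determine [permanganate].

n(S2O3^2-) = 0.04320 × 0.1088 = 4.700 × 10^-3 mol
n(I2) = n(S2O3^2-)/2 = 2.350 × 10^-3 mol
From the 2:5 ratio, n(MnO4^-) in the aliquot = 2/5 × 2.350 × 10^-3 = 9.400 × 10^-4 mol
[MnO4^-] = 9.400 × 10^-4 / 0.02546 = 0.03692 mol/L

0.03692 mol/L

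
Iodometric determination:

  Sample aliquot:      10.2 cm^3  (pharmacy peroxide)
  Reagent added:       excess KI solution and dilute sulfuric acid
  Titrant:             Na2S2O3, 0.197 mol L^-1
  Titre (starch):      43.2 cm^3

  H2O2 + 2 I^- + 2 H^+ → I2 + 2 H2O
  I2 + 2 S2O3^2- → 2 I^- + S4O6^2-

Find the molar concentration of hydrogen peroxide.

0.417 mol/L

n(S2O3^2-) = 0.0432 × 0.197 = 8.51 × 10^-3 mol
n(I2) = n(S2O3^2-)/2 = 4.26 × 10^-3 mol
n(H2O2) in the aliquot = 4.26 × 10^-3 mol (1:1 ratio)
[H2O2] = 4.26 × 10^-3 / 0.0102 = 0.417 mol/L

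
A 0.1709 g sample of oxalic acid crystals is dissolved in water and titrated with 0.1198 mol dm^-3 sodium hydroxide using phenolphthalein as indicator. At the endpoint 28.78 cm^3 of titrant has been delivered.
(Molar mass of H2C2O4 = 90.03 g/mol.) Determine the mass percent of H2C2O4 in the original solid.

H2C2O4 + 2 NaOH → Na2C2O4 + 2 H2O
n(NaOH) = 0.02878 L × 0.1198 mol/L = 3.448 × 10^-3 mol
From the 1:2 ratio, n(H2C2O4) = 1/2 × 3.448 × 10^-3 = 1.724 × 10^-3 mol
mass of H2C2O4 = 1.724 × 10^-3 × 90.03 g/mol = 0.1552 g
% H2C2O4 = 0.1552 / 0.1709 × 100 = 90.82 %

90.82 %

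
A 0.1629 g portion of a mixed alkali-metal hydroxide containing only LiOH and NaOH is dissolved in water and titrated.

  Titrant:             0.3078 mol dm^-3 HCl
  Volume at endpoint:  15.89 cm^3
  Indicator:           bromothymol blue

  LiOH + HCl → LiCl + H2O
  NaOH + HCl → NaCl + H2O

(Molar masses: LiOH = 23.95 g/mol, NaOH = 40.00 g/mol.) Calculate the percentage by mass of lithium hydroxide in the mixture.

n(HCl) = 0.01589 × 0.3078 = 4.891 × 10^-3 mol
Let x = n(LiOH), y = n(NaOH).
Titrant: 1x + 1y = 4.891 × 10^-3;  mass: 23.95x + 40.00y = 0.1629
Solving, x = 2.040 × 10^-3 mol, y = 2.851 × 10^-3 mol
mass of LiOH = 2.040 × 10^-3 × 23.95 = 0.04885 g
% LiOH = 0.04885 / 0.1629 × 100 = 29.99 %

29.99 %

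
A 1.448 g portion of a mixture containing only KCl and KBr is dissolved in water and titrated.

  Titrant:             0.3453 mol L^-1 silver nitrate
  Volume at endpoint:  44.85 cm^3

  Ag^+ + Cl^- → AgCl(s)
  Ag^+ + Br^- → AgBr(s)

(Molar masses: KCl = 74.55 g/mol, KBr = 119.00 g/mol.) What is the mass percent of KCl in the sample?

45.74 %

n(AgNO3) = 0.04485 × 0.3453 = 0.01549 mol
Let x = n(KCl), y = n(KBr).
Titrant: 1x + 1y = 0.01549;  mass: 74.55x + 119.00y = 1.448
Solving, x = 8.885 × 10^-3 mol, y = 6.602 × 10^-3 mol
mass of KCl = 8.885 × 10^-3 × 74.55 = 0.6623 g
% KCl = 0.6623 / 1.448 × 100 = 45.74 %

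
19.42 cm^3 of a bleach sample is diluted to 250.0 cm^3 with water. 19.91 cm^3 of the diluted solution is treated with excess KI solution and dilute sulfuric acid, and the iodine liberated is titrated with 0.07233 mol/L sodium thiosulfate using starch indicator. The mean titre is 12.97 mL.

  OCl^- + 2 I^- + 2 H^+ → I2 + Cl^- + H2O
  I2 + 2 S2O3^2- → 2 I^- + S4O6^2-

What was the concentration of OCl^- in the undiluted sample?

0.3033 mol/L

n(S2O3^2-) = 0.01297 × 0.07233 = 9.381 × 10^-4 mol
n(I2) = n(S2O3^2-)/2 = 4.691 × 10^-4 mol
n(OCl^-) in the aliquot = 4.691 × 10^-4 mol (1:1 ratio)
[OCl^-]_dilute = 4.691 × 10^-4 / 0.01991 = 0.02356 mol/L
[OCl^-]_original = 0.02356 × 250.0/19.42 = 0.3033 mol/L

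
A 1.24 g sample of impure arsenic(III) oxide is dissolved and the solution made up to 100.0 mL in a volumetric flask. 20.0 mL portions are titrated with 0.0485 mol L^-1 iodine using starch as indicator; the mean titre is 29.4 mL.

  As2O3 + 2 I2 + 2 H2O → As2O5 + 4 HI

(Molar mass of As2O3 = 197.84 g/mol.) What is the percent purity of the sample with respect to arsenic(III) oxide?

56.9 %

n(I2) per titration = 0.0294 × 0.0485 = 1.43 × 10^-3 mol
From the 1:2 ratio, n(As2O3) in each aliquot = 1/2 × 1.43 × 10^-3 = 7.13 × 10^-4 mol
n(As2O3) in the whole flask = 7.13 × 10^-4 × 100.0/20.0 = 3.56 × 10^-3 mol
mass of As2O3 = 3.56 × 10^-3 × 197.84 = 0.705 g
% As2O3 = 0.705 / 1.24 × 100 = 56.9 %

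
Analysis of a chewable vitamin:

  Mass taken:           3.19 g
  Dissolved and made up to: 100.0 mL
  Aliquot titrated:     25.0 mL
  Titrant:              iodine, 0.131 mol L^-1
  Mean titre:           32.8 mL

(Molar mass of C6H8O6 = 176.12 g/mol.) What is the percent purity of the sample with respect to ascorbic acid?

C6H8O6 + I2 → C6H6O6 + 2 HI
n(I2) per titration = 0.0328 × 0.131 = 4.30 × 10^-3 mol
n(C6H8O6) in each aliquot = 4.30 × 10^-3 mol (1:1 ratio)
n(C6H8O6) in the whole flask = 4.30 × 10^-3 × 100.0/25.0 = 0.0172 mol
mass of C6H8O6 = 0.0172 × 176.12 = 3.03 g
% C6H8O6 = 3.03 / 3.19 × 100 = 94.9 %

94.9 %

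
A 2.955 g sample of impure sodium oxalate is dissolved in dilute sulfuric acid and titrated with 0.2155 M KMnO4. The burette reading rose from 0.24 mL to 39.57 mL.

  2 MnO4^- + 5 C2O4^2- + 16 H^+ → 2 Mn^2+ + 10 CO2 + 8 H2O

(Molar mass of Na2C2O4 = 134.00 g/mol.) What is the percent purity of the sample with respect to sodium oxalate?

96.09 %

n(KMnO4) = 0.03933 L × 0.2155 mol/L = 8.476 × 10^-3 mol
From the 5:2 ratio, n(Na2C2O4) = 5/2 × 8.476 × 10^-3 = 0.02119 mol
mass of Na2C2O4 = 0.02119 × 134.00 g/mol = 2.839 g
% Na2C2O4 = 2.839 / 2.955 × 100 = 96.09 %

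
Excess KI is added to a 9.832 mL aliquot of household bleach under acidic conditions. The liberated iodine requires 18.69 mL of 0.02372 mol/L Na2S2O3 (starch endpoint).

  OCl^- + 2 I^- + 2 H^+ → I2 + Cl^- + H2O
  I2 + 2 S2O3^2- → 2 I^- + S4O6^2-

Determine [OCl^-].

0.02255 mol/L

n(S2O3^2-) = 0.01869 × 0.02372 = 4.433 × 10^-4 mol
n(I2) = n(S2O3^2-)/2 = 2.217 × 10^-4 mol
n(OCl^-) in the aliquot = 2.217 × 10^-4 mol (1:1 ratio)
[OCl^-] = 2.217 × 10^-4 / 0.009832 = 0.02255 mol/L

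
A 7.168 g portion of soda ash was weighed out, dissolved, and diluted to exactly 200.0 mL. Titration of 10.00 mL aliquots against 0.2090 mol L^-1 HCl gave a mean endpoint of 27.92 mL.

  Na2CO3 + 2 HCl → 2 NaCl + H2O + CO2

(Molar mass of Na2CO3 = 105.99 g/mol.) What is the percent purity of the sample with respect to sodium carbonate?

n(HCl) per titration = 0.02792 × 0.2090 = 5.835 × 10^-3 mol
From the 1:2 ratio, n(Na2CO3) in each aliquot = 1/2 × 5.835 × 10^-3 = 2.918 × 10^-3 mol
n(Na2CO3) in the whole flask = 2.918 × 10^-3 × 200.0/10.00 = 0.05835 mol
mass of Na2CO3 = 0.05835 × 105.99 = 6.185 g
% Na2CO3 = 6.185 / 7.168 × 100 = 86.28 %

86.28 %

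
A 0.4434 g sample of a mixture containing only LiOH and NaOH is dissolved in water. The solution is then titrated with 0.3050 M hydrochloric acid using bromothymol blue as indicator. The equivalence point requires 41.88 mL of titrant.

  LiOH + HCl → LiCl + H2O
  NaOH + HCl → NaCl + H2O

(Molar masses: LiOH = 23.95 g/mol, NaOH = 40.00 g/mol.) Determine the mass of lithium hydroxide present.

0.1008 g

n(HCl) = 0.04188 × 0.3050 = 0.01277 mol
Let x = n(LiOH), y = n(NaOH).
Titrant: 1x + 1y = 0.01277;  mass: 23.95x + 40.00y = 0.4434
Solving, x = 4.208 × 10^-3 mol, y = 8.566 × 10^-3 mol
mass of LiOH = 4.208 × 10^-3 × 23.95 = 0.1008 g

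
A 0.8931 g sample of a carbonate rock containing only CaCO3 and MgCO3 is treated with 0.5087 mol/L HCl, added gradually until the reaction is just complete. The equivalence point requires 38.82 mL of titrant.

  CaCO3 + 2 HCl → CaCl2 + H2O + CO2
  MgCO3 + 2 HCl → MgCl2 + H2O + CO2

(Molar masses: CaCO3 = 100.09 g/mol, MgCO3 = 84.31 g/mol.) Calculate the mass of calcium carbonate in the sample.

n(HCl) = 0.03882 × 0.5087 = 0.01975 mol
Let x = n(CaCO3), y = n(MgCO3).
Titrant: 2x + 2y = 0.01975;  mass: 100.09x + 84.31y = 0.8931
Solving, x = 3.842 × 10^-3 mol, y = 6.031 × 10^-3 mol
mass of CaCO3 = 3.842 × 10^-3 × 100.09 = 0.3846 g

0.3846 g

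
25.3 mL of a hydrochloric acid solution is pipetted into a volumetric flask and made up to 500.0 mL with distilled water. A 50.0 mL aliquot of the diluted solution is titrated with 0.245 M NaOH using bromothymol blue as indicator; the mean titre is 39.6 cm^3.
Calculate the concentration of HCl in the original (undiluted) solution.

HCl + NaOH → NaCl + H2O
n(NaOH) = 0.0396 × 0.245 = 9.70 × 10^-3 mol
n(HCl) in the aliquot = 9.70 × 10^-3 mol (1:1 ratio)
[HCl]_dilute = 9.70 × 10^-3 / 0.0500 = 0.194 mol/L
Dilution factor = 500.0 / 25.3 = 19.76
[HCl]_stock = 0.194 × 19.76 = 3.83 mol/L

3.83 M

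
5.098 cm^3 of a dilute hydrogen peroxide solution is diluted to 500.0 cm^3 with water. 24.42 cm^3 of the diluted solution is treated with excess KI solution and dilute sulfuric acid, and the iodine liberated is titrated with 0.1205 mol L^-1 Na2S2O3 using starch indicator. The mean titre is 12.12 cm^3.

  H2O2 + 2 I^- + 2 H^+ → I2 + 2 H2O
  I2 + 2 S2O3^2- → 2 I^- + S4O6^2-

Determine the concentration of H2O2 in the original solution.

n(S2O3^2-) = 0.01212 × 0.1205 = 1.460 × 10^-3 mol
n(I2) = n(S2O3^2-)/2 = 7.302 × 10^-4 mol
n(H2O2) in the aliquot = 7.302 × 10^-4 mol (1:1 ratio)
[H2O2]_dilute = 7.302 × 10^-4 / 0.02442 = 0.02990 mol/L
[H2O2]_original = 0.02990 × 500.0/5.098 = 2.933 mol/L

2.933 mol/L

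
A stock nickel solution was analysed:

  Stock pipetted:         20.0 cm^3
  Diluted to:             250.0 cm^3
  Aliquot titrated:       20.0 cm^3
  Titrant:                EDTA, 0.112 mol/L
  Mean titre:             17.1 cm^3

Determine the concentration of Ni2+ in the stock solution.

1.20 mol/L

Ni^2+ + EDTA^4- → [Ni(EDTA)]^2-
n(EDTA) = 0.0171 × 0.112 = 1.92 × 10^-3 mol
n(Ni2+) in the aliquot = 1.92 × 10^-3 mol (1:1 ratio)
[Ni2+]_dilute = 1.92 × 10^-3 / 0.0200 = 0.0958 mol/L
Dilution factor = 250.0 / 20.0 = 12.50
[Ni2+]_stock = 0.0958 × 12.50 = 1.20 mol/L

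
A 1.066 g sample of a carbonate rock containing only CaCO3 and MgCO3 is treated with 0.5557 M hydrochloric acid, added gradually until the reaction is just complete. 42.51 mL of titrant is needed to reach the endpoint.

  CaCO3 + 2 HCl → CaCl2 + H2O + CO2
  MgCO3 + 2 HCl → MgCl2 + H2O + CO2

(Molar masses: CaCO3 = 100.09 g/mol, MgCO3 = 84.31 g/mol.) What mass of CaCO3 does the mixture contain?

0.4451 g

n(HCl) = 0.04251 × 0.5557 = 0.02362 mol
Let x = n(CaCO3), y = n(MgCO3).
Titrant: 2x + 2y = 0.02362;  mass: 100.09x + 84.31y = 1.066
Solving, x = 4.447 × 10^-3 mol, y = 7.364 × 10^-3 mol
mass of CaCO3 = 4.447 × 10^-3 × 100.09 = 0.4451 g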